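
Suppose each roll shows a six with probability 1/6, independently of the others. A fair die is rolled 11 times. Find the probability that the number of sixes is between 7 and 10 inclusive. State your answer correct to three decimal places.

0.001

X ~ Binomial(11, 0.166667); P(7 ≤ X ≤ 10) = Σ C(11,k) p^k (1−p)^(11−k) over k:
  k=7: C(11,7)·0.166667^7·0.833333^4 = 0.00057
  k=8: C(11,8)·0.166667^8·0.833333^3 = 0.00006
  k=9: C(11,9)·0.166667^9·0.833333^2 = 0.00000
  k=10: C(11,10)·0.166667^10·0.833333^1 = 0.00000
Total = 0.00063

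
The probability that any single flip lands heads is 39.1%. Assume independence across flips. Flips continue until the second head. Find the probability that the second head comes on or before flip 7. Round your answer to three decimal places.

Finishing within 7 flips ⇔ at least 2 successes in the first 7. With X ~ Binomial(7, 0.391), P(Y ≤ 7) = 1 − P(X ≤ 1).
  k=0: C(7,0)·0.391^0·0.609^7 = 0.03107
  k=1: C(7,1)·0.391^1·0.609^6 = 0.13963
1 − 0.17070 = 0.82930

0.829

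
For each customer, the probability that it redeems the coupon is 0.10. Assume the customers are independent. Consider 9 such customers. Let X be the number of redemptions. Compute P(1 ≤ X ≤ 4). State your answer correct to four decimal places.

0.6117

X ~ Binomial(9, 0.10); P(1 ≤ X ≤ 4) = Σ C(9,k) p^k (1−p)^(9−k) over k:
  k=1: C(9,1)·0.10^1·0.90^8 = 0.387420
  k=2: C(9,2)·0.10^2·0.90^7 = 0.172187
  k=3: C(9,3)·0.10^3·0.90^6 = 0.044641
  k=4: C(9,4)·0.10^4·0.90^5 = 0.007440
Total = 0.611689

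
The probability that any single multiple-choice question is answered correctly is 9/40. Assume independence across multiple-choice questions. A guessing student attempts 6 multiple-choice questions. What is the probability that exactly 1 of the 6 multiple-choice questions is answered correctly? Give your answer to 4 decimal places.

0.3774

X ~ Binomial(n=6, p=0.225).
P(X=1) = C(6,1) · p^1 · (1−p)^5
= 6 · 0.225 · 0.27958 = 0.377435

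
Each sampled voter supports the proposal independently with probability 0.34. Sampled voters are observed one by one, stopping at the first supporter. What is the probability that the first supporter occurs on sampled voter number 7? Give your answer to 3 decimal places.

0.028

Geometric (trials to first success), p = 0.34.
P(Y = 7) = (1−p)^6 · p = 0.082654 · 0.34 = 0.02810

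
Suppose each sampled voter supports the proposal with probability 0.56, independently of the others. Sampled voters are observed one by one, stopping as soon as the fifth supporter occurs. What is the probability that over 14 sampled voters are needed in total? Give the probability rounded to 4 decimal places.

0.0361

Needing more than 14 sampled voters ⇔ fewer than 5 successes in the first 14. With X ~ Binomial(14, 0.56), P(Y > 14) = P(X ≤ 4).
  k=0: C(14,0)·0.56^0·0.44^14 = 0.000010
  k=1: C(14,1)·0.56^1·0.44^13 = 0.000182
  k=2: C(14,2)·0.56^2·0.44^12 = 0.001503
  k=3: C(14,3)·0.56^3·0.44^11 = 0.007650
  k=4: C(14,4)·0.56^4·0.44^10 = 0.026774
P(X ≤ 4) = 0.036118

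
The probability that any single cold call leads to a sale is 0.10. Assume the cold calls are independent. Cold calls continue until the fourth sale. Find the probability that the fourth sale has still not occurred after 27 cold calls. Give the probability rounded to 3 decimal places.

Needing more than 27 cold calls ⇔ fewer than 4 successes in the first 27. With X ~ Binomial(27, 0.10), P(Y > 27) = P(X ≤ 3).
  k=0: C(27,0)·0.10^0·0.90^27 = 0.05815
  k=1: C(27,1)·0.10^1·0.90^26 = 0.17445
  k=2: C(27,2)·0.10^2·0.90^25 = 0.25198
  k=3: C(27,3)·0.10^3·0.90^24 = 0.23332
P(X ≤ 3) = 0.71790

0.718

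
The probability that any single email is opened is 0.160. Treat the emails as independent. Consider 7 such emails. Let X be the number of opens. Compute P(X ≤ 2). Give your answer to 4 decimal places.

0.9134

X ~ Binomial(7, 0.16); P(X ≤ 2) = Σ C(7,k) p^k (1−p)^(7−k) over k:
  k=0: C(7,0)·0.16^0·0.84^7 = 0.295090
  k=1: C(7,1)·0.16^1·0.84^6 = 0.393454
  k=2: C(7,2)·0.16^2·0.84^5 = 0.224831
Total = 0.913375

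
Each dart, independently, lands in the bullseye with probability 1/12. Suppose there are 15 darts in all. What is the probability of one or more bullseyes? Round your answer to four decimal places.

0.7289

P(at least one) = 1 − P(none) = 1 − (1 − 0.083333)^15
= 1 − 0.271126 = 0.728874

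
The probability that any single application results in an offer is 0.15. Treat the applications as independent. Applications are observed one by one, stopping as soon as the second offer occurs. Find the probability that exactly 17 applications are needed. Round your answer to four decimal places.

0.0314

Y = trial on which the second success occurs; negative binomial, r=2, p=0.15.
P(Y=17) = C(16,1) · p^2 · (1−p)^15
= 16 · 0.0225 · 0.087354 = 0.031448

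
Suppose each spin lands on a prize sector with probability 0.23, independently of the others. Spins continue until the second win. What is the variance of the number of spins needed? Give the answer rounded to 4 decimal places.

29.1115

Y = total spins until the second success; negative binomial with r=2, p=0.23.
Var(Y) = r(1−p)/p² = 2·0.77 / 0.23² = 29.111531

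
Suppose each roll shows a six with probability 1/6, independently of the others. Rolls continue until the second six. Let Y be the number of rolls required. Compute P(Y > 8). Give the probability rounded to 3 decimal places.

0.605

Needing more than 8 rolls ⇔ fewer than 2 successes in the first 8. With X ~ Binomial(8, 0.166667), P(Y > 8) = P(X ≤ 1).
  k=0: C(8,0)·0.166667^0·0.833333^8 = 0.23257
  k=1: C(8,1)·0.166667^1·0.833333^7 = 0.37211
P(X ≤ 1) = 0.60468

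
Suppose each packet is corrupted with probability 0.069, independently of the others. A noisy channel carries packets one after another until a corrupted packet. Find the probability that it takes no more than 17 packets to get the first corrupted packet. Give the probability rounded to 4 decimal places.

0.7034

Y = number of packets to the first success; geometric, p = 0.069.
P(Y ≤ 17) = 1 − (1−p)^17 = 1 − 0.296582 = 0.703418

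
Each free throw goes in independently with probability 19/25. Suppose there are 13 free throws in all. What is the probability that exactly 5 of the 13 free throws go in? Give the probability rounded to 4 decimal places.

0.0036

X ~ Binomial(n=13, p=0.76).
P(X=5) = C(13,5) · p^5 · (1−p)^8
= 1287 · 0.25355 · 1.1008e-05 = 0.003592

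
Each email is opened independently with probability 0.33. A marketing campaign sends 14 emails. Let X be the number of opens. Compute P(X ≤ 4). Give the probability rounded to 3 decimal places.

0.486

X ~ Binomial(14, 0.33); P(X ≤ 4) = Σ C(14,k) p^k (1−p)^(14−k) over k:
  k=0: C(14,0)·0.33^0·0.67^14 = 0.00367
  k=1: C(14,1)·0.33^1·0.67^13 = 0.02533
  k=2: C(14,2)·0.33^2·0.67^12 = 0.08109
  k=3: C(14,3)·0.33^3·0.67^11 = 0.15976
  k=4: C(14,4)·0.33^4·0.67^10 = 0.21639
Total = 0.48624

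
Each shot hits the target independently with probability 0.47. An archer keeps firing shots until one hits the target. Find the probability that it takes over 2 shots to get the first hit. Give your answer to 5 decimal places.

Y = number of shots to the first success; geometric, p = 0.47.
P(Y > 2) = P(first 2 all fail) = (1−p)^2 = 0.2809000

0.28090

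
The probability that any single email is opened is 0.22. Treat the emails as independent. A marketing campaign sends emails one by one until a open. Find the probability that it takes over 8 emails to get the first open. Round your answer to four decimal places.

0.1370

Y = number of emails to the first success; geometric, p = 0.22.
P(Y > 8) = P(first 8 all fail) = (1−p)^8 = 0.137011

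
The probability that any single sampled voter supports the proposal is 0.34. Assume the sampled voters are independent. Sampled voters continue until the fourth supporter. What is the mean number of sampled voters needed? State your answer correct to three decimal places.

11.765

Y = total sampled voters until the fourth success; negative binomial with r=4, p=0.34.
E[Y] = r / p = 4 / 0.34 = 11.76471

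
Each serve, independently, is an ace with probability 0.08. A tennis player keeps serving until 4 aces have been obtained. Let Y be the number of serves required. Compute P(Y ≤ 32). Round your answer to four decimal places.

0.2511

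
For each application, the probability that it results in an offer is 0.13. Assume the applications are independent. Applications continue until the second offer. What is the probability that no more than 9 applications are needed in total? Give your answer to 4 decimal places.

Finishing within 9 applications ⇔ at least 2 successes in the first 9. With X ~ Binomial(9, 0.13), P(Y ≤ 9) = 1 − P(X ≤ 1).
  k=0: C(9,0)·0.13^0·0.87^9 = 0.285544
  k=1: C(9,1)·0.13^1·0.87^8 = 0.384008
1 − 0.669552 = 0.330448

0.3304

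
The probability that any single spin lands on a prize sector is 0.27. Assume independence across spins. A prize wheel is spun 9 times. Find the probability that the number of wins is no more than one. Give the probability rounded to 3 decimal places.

0.255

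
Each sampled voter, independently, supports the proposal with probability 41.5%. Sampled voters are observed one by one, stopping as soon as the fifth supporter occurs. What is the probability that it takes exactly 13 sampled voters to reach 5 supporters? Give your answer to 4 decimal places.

Y = trial on which the fifth success occurs; negative binomial, r=5, p=0.415.
P(Y=13) = C(12,4) · p^5 · (1−p)^8
= 495 · 0.01231 · 0.013717 = 0.083578

0.0836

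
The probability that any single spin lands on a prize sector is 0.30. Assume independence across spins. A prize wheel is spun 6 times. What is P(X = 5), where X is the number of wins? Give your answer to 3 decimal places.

0.010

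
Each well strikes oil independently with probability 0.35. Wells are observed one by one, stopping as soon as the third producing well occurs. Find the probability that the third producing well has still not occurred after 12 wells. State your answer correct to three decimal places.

0.151

Needing more than 12 wells ⇔ fewer than 3 successes in the first 12. With X ~ Binomial(12, 0.35), P(Y > 12) = P(X ≤ 2).
  k=0: C(12,0)·0.35^0·0.65^12 = 0.00569
  k=1: C(12,1)·0.35^1·0.65^11 = 0.03675
  k=2: C(12,2)·0.35^2·0.65^10 = 0.10885
P(X ≤ 2) = 0.15129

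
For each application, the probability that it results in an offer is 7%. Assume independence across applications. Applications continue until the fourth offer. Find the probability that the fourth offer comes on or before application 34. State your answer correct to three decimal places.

0.212

Finishing within 34 applications ⇔ at least 4 successes in the first 34. With X ~ Binomial(34, 0.07), P(Y ≤ 34) = 1 − P(X ≤ 3).
  k=0: C(34,0)·0.07^0·0.93^34 = 0.08480
  k=1: C(34,1)·0.07^1·0.93^33 = 0.21703
  k=2: C(34,2)·0.07^2·0.93^32 = 0.26953
  k=3: C(34,3)·0.07^3·0.93^31 = 0.21640
1 − 0.78777 = 0.21223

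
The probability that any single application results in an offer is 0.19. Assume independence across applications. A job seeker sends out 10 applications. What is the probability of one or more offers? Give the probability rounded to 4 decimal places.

P(at least one) = 1 − P(none) = 1 − (1 − 0.19)^10
= 1 − 0.121577 = 0.878423

0.8784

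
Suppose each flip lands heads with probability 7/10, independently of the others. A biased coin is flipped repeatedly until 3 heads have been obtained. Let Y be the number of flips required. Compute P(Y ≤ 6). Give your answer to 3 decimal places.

0.930

Finishing within 6 flips ⇔ at least 3 successes in the first 6. With X ~ Binomial(6, 0.70), P(Y ≤ 6) = 1 − P(X ≤ 2).
  k=0: C(6,0)·0.70^0·0.30^6 = 0.00073
  k=1: C(6,1)·0.70^1·0.30^5 = 0.01021
  k=2: C(6,2)·0.70^2·0.30^4 = 0.05953
1 − 0.07047 = 0.92953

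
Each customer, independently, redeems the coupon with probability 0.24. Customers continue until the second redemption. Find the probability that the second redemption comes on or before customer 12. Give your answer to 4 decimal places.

0.8222

Finishing within 12 customers ⇔ at least 2 successes in the first 12. With X ~ Binomial(12, 0.24), P(Y ≤ 12) = 1 − P(X ≤ 1).
  k=0: C(12,0)·0.24^0·0.76^12 = 0.037133
  k=1: C(12,1)·0.24^1·0.76^11 = 0.140716
1 − 0.177849 = 0.822151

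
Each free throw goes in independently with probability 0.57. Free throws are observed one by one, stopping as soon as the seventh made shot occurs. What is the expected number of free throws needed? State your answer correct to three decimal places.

12.281

Y = total free throws until the seventh success; negative binomial with r=7, p=0.57.
E[Y] = r / p = 7 / 0.57 = 12.28070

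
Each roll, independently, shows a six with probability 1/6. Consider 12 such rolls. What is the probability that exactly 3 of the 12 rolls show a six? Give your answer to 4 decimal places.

X ~ Binomial(n=12, p=0.166667).
P(X=3) = C(12,3) · p^3 · (1−p)^9
= 220 · 0.0046296 · 0.19381 = 0.197396

0.1974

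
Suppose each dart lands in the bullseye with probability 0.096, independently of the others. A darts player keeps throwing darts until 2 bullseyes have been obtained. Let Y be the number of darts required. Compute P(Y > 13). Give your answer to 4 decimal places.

0.6410

Needing more than 13 darts ⇔ fewer than 2 successes in the first 13. With X ~ Binomial(13, 0.096), P(Y > 13) = P(X ≤ 1).
  k=0: C(13,0)·0.096^0·0.904^13 = 0.269271
  k=1: C(13,1)·0.096^1·0.904^12 = 0.371737
P(X ≤ 1) = 0.641008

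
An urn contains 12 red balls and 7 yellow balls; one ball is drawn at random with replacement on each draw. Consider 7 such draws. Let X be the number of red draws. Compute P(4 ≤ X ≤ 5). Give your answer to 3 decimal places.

0.565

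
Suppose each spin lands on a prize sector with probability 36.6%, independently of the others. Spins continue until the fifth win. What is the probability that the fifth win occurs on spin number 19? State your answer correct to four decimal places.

Y = trial on which the fifth success occurs; negative binomial, r=5, p=0.366.
P(Y=19) = C(18,4) · p^5 · (1−p)^14
= 3060 · 0.0065676 · 0.0016953 = 0.034070

0.0341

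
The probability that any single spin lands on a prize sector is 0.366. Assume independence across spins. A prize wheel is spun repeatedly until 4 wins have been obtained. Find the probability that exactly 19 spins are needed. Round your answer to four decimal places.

Y = trial on which the fourth success occurs; negative binomial, r=4, p=0.366.
P(Y=19) = C(18,3) · p^4 · (1−p)^15
= 816 · 0.017944 · 0.0010748 = 0.015738

0.0157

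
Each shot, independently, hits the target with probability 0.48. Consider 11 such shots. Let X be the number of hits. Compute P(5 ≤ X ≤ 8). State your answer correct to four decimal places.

X ~ Binomial(11, 0.48); P(5 ≤ X ≤ 8) = Σ C(11,k) p^k (1−p)^(11−k) over k:
  k=5: C(11,5)·0.48^5·0.52^6 = 0.232738
  k=6: C(11,6)·0.48^6·0.52^5 = 0.214836
  k=7: C(11,7)·0.48^7·0.52^4 = 0.141650
  k=8: C(11,8)·0.48^8·0.52^3 = 0.065377
Total = 0.654601

0.6546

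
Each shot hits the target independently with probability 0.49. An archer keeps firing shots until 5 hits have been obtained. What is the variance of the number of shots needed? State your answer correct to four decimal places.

10.6206

Y = total shots until the fifth success; negative binomial with r=5, p=0.49.
Var(Y) = r(1−p)/p² = 5·0.51 / 0.49² = 10.620575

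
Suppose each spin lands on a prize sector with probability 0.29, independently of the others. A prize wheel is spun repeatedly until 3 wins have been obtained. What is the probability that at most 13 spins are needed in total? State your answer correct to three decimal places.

Finishing within 13 spins ⇔ at least 3 successes in the first 13. With X ~ Binomial(13, 0.29), P(Y ≤ 13) = 1 − P(X ≤ 2).
  k=0: C(13,0)·0.29^0·0.71^13 = 0.01165
  k=1: C(13,1)·0.29^1·0.71^12 = 0.06186
  k=2: C(13,2)·0.29^2·0.71^11 = 0.15161
1 − 0.22513 = 0.77487

0.775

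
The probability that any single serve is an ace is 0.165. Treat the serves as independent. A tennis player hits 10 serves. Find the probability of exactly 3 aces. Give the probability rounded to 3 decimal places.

0.153

X ~ Binomial(n=10, p=0.165).
P(X=3) = C(10,3) · p^3 · (1−p)^7
= 120 · 0.0044921 · 0.28301 = 0.15256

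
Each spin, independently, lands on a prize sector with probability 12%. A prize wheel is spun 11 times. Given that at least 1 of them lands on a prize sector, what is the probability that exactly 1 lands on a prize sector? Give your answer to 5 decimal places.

0.48697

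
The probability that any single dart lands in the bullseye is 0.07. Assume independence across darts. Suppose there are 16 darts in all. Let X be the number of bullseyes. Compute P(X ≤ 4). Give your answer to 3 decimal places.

X ~ Binomial(16, 0.07); P(X ≤ 4) = Σ C(16,k) p^k (1−p)^(16−k) over k:
  k=0: C(16,0)·0.07^0·0.93^16 = 0.31313
  k=1: C(16,1)·0.07^1·0.93^15 = 0.37710
  k=2: C(16,2)·0.07^2·0.93^14 = 0.21288
  k=3: C(16,3)·0.07^3·0.93^13 = 0.07478
  k=4: C(16,4)·0.07^4·0.93^12 = 0.01829
Total = 0.99619

0.996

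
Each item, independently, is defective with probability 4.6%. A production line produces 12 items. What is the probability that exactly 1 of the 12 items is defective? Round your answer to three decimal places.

0.329

X ~ Binomial(n=12, p=0.046).
P(X=1) = C(12,1) · p^1 · (1−p)^11
= 12 · 0.046 · 0.59571 = 0.32883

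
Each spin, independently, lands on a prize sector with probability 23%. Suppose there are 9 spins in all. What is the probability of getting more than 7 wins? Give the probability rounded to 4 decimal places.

X ~ Binomial(9, 0.23); P(X ≥ 8) = Σ C(9,k) p^k (1−p)^(9−k) over k:
  k=8: C(9,8)·0.23^8·0.77^1 = 0.000054
  k=9: C(9,9)·0.23^9·0.77^0 = 0.000002
Total = 0.000056

0.0001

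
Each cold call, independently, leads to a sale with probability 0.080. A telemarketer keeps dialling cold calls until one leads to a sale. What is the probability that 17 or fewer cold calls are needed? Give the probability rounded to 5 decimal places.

0.75768

Y = number of cold calls to the first success; geometric, p = 0.08.
P(Y ≤ 17) = 1 − (1−p)^17 = 1 − 0.2423221 = 0.7576779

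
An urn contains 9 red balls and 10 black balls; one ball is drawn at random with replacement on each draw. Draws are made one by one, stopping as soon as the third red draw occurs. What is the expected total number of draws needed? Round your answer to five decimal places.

6.33333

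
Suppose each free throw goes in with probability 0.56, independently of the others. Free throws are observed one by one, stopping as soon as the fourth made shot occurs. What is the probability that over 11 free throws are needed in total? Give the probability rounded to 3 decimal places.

Needing more than 11 free throws ⇔ fewer than 4 successes in the first 11. With X ~ Binomial(11, 0.56), P(Y > 11) = P(X ≤ 3).
  k=0: C(11,0)·0.56^0·0.44^11 = 0.00012
  k=1: C(11,1)·0.56^1·0.44^10 = 0.00168
  k=2: C(11,2)·0.56^2·0.44^9 = 0.01066
  k=3: C(11,3)·0.56^3·0.44^8 = 0.04071
P(X ≤ 3) = 0.05316

0.053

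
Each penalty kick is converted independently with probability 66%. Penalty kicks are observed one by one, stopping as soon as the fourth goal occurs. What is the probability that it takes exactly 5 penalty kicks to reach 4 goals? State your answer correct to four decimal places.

0.2581

Y = trial on which the fourth success occurs; negative binomial, r=4, p=0.66.
P(Y=5) = C(4,3) · p^4 · (1−p)^1
= 4 · 0.18975 · 0.34 = 0.258056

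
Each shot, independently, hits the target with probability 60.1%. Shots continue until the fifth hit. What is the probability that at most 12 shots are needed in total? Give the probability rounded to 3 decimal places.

0.944

Finishing within 12 shots ⇔ at least 5 successes in the first 12. With X ~ Binomial(12, 0.601), P(Y ≤ 12) = 1 − P(X ≤ 4).
  k=0: C(12,0)·0.601^0·0.399^12 = 0.00002
  k=1: C(12,1)·0.601^1·0.399^11 = 0.00029
  k=2: C(12,2)·0.601^2·0.399^10 = 0.00244
  k=3: C(12,3)·0.601^3·0.399^9 = 0.01224
  k=4: C(12,4)·0.601^4·0.399^8 = 0.04148
1 − 0.05647 = 0.94353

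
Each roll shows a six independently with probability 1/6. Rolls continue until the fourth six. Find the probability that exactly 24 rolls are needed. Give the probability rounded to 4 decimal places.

Y = trial on which the fourth success occurs; negative binomial, r=4, p=0.166667.
P(Y=24) = C(23,3) · p^4 · (1−p)^20
= 1771 · 0.0007716 · 0.026084 = 0.035644

0.0356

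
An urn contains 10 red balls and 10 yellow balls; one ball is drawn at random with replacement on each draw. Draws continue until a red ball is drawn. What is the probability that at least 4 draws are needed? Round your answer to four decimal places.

Y = number of draws to the first success; geometric, p = 0.50.
P(Y > 3) = P(first 3 all fail) = (1−p)^3 = 0.125000

0.1250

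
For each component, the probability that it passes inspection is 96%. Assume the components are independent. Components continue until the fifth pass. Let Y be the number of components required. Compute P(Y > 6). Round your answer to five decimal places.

0.02155

Needing more than 6 components ⇔ fewer than 5 successes in the first 6. With X ~ Binomial(6, 0.96), P(Y > 6) = P(X ≤ 4).
  k=0: C(6,0)·0.96^0·0.04^6 = 0.0000000
  k=1: C(6,1)·0.96^1·0.04^5 = 0.0000006
  k=2: C(6,2)·0.96^2·0.04^4 = 0.0000354
  k=3: C(6,3)·0.96^3·0.04^3 = 0.0011325
  k=4: C(6,4)·0.96^4·0.04^2 = 0.0203843
P(X ≤ 4) = 0.0215528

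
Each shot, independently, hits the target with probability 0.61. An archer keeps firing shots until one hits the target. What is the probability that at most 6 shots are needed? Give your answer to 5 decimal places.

Y = number of shots to the first success; geometric, p = 0.61.
P(Y ≤ 6) = 1 − (1−p)^6 = 1 − 0.0035187 = 0.9964813

0.99648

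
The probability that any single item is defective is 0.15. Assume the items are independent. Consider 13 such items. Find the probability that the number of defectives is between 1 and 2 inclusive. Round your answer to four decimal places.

X ~ Binomial(13, 0.15); P(1 ≤ X ≤ 2) = Σ C(13,k) p^k (1−p)^(13−k) over k:
  k=1: C(13,1)·0.15^1·0.85^12 = 0.277371
  k=2: C(13,2)·0.15^2·0.85^11 = 0.293687
Total = 0.571059

0.5711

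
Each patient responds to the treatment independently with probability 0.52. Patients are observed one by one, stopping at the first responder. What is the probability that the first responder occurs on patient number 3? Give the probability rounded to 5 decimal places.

Geometric (trials to first success), p = 0.52.
P(Y = 3) = (1−p)^2 · p = 0.2304 · 0.52 = 0.1198080

0.11981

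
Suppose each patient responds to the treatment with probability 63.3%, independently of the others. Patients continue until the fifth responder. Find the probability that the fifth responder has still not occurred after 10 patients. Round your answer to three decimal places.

0.116

Needing more than 10 patients ⇔ fewer than 5 successes in the first 10. With X ~ Binomial(10, 0.633), P(Y > 10) = P(X ≤ 4).
  k=0: C(10,0)·0.633^0·0.367^10 = 0.00004
  k=1: C(10,1)·0.633^1·0.367^9 = 0.00076
  k=2: C(10,2)·0.633^2·0.367^8 = 0.00593
  k=3: C(10,3)·0.633^3·0.367^7 = 0.02729
  k=4: C(10,4)·0.633^4·0.367^6 = 0.08238
P(X ≤ 4) = 0.11642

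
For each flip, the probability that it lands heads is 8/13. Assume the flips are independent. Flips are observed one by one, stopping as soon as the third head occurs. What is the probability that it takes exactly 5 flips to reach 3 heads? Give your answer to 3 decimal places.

Y = trial on which the third success occurs; negative binomial, r=3, p=0.615385.
P(Y=5) = C(4,2) · p^3 · (1−p)^2
= 6 · 0.23305 · 0.14793 = 0.20684

0.207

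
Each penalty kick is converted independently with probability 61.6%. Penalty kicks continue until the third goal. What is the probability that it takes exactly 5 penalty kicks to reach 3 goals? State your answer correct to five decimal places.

Y = trial on which the third success occurs; negative binomial, r=3, p=0.616.
P(Y=5) = C(4,2) · p^3 · (1−p)^2
= 6 · 0.23374 · 0.14746 = 0.2068025

0.20680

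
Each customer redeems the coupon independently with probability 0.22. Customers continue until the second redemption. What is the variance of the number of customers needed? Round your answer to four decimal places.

32.2314

Y = total customers until the second success; negative binomial with r=2, p=0.22.
Var(Y) = r(1−p)/p² = 2·0.78 / 0.22² = 32.231405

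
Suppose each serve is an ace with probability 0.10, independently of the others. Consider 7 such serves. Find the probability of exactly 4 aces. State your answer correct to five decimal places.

0.00255

X ~ Binomial(n=7, p=0.10).
P(X=4) = C(7,4) · p^4 · (1−p)^3
= 35 · 0.0001 · 0.729 = 0.0025515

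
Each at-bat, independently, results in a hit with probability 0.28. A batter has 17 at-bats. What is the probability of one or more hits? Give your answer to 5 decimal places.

0.99624

P(at least one) = 1 − P(none) = 1 − (1 − 0.28)^17
= 1 − 0.0037554 = 0.9962446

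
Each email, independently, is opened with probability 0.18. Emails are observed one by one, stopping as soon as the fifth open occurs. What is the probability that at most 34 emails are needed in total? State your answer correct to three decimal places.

0.758

Finishing within 34 emails ⇔ at least 5 successes in the first 34. With X ~ Binomial(34, 0.18), P(Y ≤ 34) = 1 − P(X ≤ 4).
  k=0: C(34,0)·0.18^0·0.82^34 = 0.00117
  k=1: C(34,1)·0.18^1·0.82^33 = 0.00876
  k=2: C(34,2)·0.18^2·0.82^32 = 0.03174
  k=3: C(34,3)·0.18^3·0.82^31 = 0.07431
  k=4: C(34,4)·0.18^4·0.82^30 = 0.12642
1 − 0.24240 = 0.75760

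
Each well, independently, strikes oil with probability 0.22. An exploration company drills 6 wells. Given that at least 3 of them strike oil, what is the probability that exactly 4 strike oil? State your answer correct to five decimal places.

X ~ Binomial(6, 0.22). Want P(X=4 | X≥3) = P(X=4) / P(X≥3).
P(X=4) = C(6,4)·0.22^4·0.78^2 = 0.0213782
P(X≥3) = 1 − 0.2251996 − 0.3811070 − 0.2687293 = 0.1249641
Ratio = 0.0213782 / 0.1249641 = 0.1710748

0.17107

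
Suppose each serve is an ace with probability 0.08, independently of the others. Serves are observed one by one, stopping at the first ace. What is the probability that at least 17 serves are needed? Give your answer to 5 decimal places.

Y = number of serves to the first success; geometric, p = 0.08.
P(Y > 16) = P(first 16 all fail) = (1−p)^16 = 0.2633936

0.26339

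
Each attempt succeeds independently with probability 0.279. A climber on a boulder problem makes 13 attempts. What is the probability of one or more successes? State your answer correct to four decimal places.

0.9858

P(at least one) = 1 − P(none) = 1 − (1 − 0.279)^13
= 1 − 0.014228 = 0.985772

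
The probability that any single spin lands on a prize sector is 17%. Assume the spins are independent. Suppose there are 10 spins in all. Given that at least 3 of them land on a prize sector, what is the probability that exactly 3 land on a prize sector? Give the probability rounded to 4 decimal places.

X ~ Binomial(10, 0.17). Want P(X=3 | X≥3) = P(X=3) / P(X≥3).
P(X=3) = C(10,3)·0.17^3·0.83^7 = 0.159983
P(X≥3) = 1 − 0.155160 − 0.317798 − 0.292911 = 0.234131
Ratio = 0.159983 / 0.234131 = 0.683308

0.6833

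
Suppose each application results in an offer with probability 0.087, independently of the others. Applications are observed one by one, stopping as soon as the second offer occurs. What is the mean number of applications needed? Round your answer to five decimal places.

Y = total applications until the second success; negative binomial with r=2, p=0.087.
E[Y] = r / p = 2 / 0.087 = 22.9885057

22.98851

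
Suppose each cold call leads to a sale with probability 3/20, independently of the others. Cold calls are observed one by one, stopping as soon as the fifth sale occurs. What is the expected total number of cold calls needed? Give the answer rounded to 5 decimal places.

33.33333

Y = total cold calls until the fifth success; negative binomial with r=5, p=0.15.
E[Y] = r / p = 5 / 0.15 = 33.3333333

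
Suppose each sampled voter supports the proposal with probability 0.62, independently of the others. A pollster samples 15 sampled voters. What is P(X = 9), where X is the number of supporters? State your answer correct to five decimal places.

0.20400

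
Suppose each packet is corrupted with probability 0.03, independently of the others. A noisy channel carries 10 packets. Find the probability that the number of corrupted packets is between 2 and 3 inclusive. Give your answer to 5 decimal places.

0.03436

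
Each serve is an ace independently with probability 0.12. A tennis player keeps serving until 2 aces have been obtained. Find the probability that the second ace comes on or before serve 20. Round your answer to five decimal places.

0.71090

Finishing within 20 serves ⇔ at least 2 successes in the first 20. With X ~ Binomial(20, 0.12), P(Y ≤ 20) = 1 − P(X ≤ 1).
  k=0: C(20,0)·0.12^0·0.88^20 = 0.0775628
  k=1: C(20,1)·0.12^1·0.88^19 = 0.2115349
1 − 0.2890977 = 0.7109023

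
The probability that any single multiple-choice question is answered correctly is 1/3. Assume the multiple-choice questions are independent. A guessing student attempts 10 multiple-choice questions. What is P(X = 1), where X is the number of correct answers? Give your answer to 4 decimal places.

0.0867

X ~ Binomial(n=10, p=0.333333).
P(X=1) = C(10,1) · p^1 · (1−p)^9
= 10 · 0.33333 · 0.026012 = 0.086708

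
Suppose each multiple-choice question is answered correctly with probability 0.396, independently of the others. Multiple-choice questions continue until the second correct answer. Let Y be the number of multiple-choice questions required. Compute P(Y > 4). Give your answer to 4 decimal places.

Needing more than 4 multiple-choice questions ⇔ fewer than 2 successes in the first 4. With X ~ Binomial(4, 0.396), P(Y > 4) = P(X ≤ 1).
  k=0: C(4,0)·0.396^0·0.604^4 = 0.133091
  k=1: C(4,1)·0.396^1·0.604^3 = 0.349033
P(X ≤ 1) = 0.482123

0.4821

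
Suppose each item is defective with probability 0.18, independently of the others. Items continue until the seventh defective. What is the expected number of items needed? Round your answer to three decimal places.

Y = total items until the seventh success; negative binomial with r=7, p=0.18.
E[Y] = r / p = 7 / 0.18 = 38.88889

38.889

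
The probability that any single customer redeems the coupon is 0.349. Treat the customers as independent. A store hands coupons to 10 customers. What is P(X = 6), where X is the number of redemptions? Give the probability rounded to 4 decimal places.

0.0682

X ~ Binomial(n=10, p=0.349).
P(X=6) = C(10,6) · p^6 · (1−p)^4
= 210 · 0.001807 · 0.17961 = 0.068155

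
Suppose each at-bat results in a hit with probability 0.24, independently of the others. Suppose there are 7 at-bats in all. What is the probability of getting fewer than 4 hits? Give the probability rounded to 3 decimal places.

X ~ Binomial(7, 0.24); P(X ≤ 3) = Σ C(7,k) p^k (1−p)^(7−k) over k:
  k=0: C(7,0)·0.24^0·0.76^7 = 0.14645
  k=1: C(7,1)·0.24^1·0.76^6 = 0.32374
  k=2: C(7,2)·0.24^2·0.76^5 = 0.30670
  k=3: C(7,3)·0.24^3·0.76^4 = 0.16142
Total = 0.93830

0.938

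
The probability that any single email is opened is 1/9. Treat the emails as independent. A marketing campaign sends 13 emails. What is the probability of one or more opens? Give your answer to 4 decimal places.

P(at least one) = 1 − P(none) = 1 − (1 − 0.111111)^13
= 1 − 0.216280 = 0.783720

0.7837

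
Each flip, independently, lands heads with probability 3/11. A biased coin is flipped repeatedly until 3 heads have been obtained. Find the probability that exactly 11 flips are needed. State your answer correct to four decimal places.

0.0714

Y = trial on which the third success occurs; negative binomial, r=3, p=0.272727.
P(Y=11) = C(10,2) · p^3 · (1−p)^8
= 45 · 0.020285 · 0.078267 = 0.071446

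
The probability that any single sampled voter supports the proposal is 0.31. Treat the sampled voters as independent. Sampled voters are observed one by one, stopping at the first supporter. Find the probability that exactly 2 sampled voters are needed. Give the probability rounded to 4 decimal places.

0.2139

Geometric (trials to first success), p = 0.31.
P(Y = 2) = (1−p)^1 · p = 0.69 · 0.31 = 0.213900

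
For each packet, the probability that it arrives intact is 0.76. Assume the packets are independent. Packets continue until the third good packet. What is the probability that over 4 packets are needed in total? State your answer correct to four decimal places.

Needing more than 4 packets ⇔ fewer than 3 successes in the first 4. With X ~ Binomial(4, 0.76), P(Y > 4) = P(X ≤ 2).
  k=0: C(4,0)·0.76^0·0.24^4 = 0.003318
  k=1: C(4,1)·0.76^1·0.24^3 = 0.042025
  k=2: C(4,2)·0.76^2·0.24^2 = 0.199619
P(X ≤ 2) = 0.244961

0.2450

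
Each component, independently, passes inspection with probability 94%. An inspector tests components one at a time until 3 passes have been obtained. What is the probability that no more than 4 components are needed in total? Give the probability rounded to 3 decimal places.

Finishing within 4 components ⇔ at least 3 successes in the first 4. With X ~ Binomial(4, 0.94), P(Y ≤ 4) = 1 − P(X ≤ 2).
  k=0: C(4,0)·0.94^0·0.06^4 = 0.00001
  k=1: C(4,1)·0.94^1·0.06^3 = 0.00081
  k=2: C(4,2)·0.94^2·0.06^2 = 0.01909
1 − 0.01991 = 0.98009

0.980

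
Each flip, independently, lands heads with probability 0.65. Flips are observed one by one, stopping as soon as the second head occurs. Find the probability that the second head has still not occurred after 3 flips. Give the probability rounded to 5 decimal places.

Needing more than 3 flips ⇔ fewer than 2 successes in the first 3. With X ~ Binomial(3, 0.65), P(Y > 3) = P(X ≤ 1).
  k=0: C(3,0)·0.65^0·0.35^3 = 0.0428750
  k=1: C(3,1)·0.65^1·0.35^2 = 0.2388750
P(X ≤ 1) = 0.2817500

0.28175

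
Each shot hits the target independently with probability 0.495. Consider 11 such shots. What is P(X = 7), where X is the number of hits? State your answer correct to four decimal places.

0.1563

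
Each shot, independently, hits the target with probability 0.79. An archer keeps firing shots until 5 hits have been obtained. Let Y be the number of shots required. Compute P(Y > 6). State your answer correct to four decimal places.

0.3692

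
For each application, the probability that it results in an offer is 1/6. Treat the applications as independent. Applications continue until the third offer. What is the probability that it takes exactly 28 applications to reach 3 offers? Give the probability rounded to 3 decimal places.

0.017

Y = trial on which the third success occurs; negative binomial, r=3, p=0.166667.
P(Y=28) = C(27,2) · p^3 · (1−p)^25
= 351 · 0.0046296 · 0.010483 = 0.01703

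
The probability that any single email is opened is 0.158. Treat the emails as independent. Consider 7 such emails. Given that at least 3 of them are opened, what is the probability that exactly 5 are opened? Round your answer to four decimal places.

X ~ Binomial(7, 0.158). Want P(X=5 | X≥3) = P(X=5) / P(X≥3).
P(X=5) = C(7,5)·0.158^5·0.842^2 = 0.001466
P(X≥3) = 1 − 0.300044 − 0.394119 − 0.221868 = 0.083969
Ratio = 0.001466 / 0.083969 = 0.017459

0.0175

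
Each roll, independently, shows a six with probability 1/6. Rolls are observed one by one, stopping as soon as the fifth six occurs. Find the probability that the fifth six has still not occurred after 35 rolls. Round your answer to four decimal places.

Needing more than 35 rolls ⇔ fewer than 5 successes in the first 35. With X ~ Binomial(35, 0.166667), P(Y > 35) = P(X ≤ 4).
  k=0: C(35,0)·0.166667^0·0.833333^35 = 0.001693
  k=1: C(35,1)·0.166667^1·0.833333^34 = 0.011851
  k=2: C(35,2)·0.166667^2·0.833333^33 = 0.040293
  k=3: C(35,3)·0.166667^3·0.833333^32 = 0.088645
  k=4: C(35,4)·0.166667^4·0.833333^31 = 0.141833
P(X ≤ 4) = 0.284315

0.2843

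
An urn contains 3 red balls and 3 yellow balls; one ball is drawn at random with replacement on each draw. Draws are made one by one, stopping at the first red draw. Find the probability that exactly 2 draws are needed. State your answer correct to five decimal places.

Geometric (trials to first success), p = 0.50.
P(Y = 2) = (1−p)^1 · p = 0.5 · 0.50 = 0.2500000

0.25000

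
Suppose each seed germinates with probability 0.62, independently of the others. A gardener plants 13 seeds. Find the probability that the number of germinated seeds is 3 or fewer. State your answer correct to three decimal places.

0.005

X ~ Binomial(13, 0.62); P(X ≤ 3) = Σ C(13,k) p^k (1−p)^(13−k) over k:
  k=0: C(13,0)·0.62^0·0.38^13 = 0.00000
  k=1: C(13,1)·0.62^1·0.38^12 = 0.00007
  k=2: C(13,2)·0.62^2·0.38^11 = 0.00072
  k=3: C(13,3)·0.62^3·0.38^10 = 0.00428
Total = 0.00507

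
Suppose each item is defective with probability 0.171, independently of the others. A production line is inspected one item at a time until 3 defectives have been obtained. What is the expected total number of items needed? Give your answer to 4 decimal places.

Y = total items until the third success; negative binomial with r=3, p=0.171.
E[Y] = r / p = 3 / 0.171 = 17.543860

17.5439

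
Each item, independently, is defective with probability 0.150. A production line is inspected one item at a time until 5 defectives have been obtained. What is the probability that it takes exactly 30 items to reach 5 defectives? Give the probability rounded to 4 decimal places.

0.0310

Y = trial on which the fifth success occurs; negative binomial, r=5, p=0.15.
P(Y=30) = C(29,4) · p^5 · (1−p)^25
= 23751 · 7.5937e-05 · 0.017198 = 0.031018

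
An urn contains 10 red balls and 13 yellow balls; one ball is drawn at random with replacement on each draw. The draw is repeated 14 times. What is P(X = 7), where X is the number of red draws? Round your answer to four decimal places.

0.1858

X ~ Binomial(n=14, p=0.434783).
P(X=7) = C(14,7) · p^7 · (1−p)^7
= 3432 · 0.002937 · 0.018429 = 0.185764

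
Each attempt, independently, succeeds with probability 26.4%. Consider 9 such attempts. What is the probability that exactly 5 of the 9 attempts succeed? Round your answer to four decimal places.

0.0474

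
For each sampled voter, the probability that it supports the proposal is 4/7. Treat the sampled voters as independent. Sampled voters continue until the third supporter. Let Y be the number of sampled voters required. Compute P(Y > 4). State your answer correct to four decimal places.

0.5735

Needing more than 4 sampled voters ⇔ fewer than 3 successes in the first 4. With X ~ Binomial(4, 0.571429), P(Y > 4) = P(X ≤ 2).
  k=0: C(4,0)·0.571429^0·0.428571^4 = 0.033736
  k=1: C(4,1)·0.571429^1·0.428571^3 = 0.179925
  k=2: C(4,2)·0.571429^2·0.428571^2 = 0.359850
P(X ≤ 2) = 0.573511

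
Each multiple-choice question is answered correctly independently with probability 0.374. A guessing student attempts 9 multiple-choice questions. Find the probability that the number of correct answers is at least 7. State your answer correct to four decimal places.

0.0167

X ~ Binomial(9, 0.374); P(X ≥ 7) = Σ C(9,k) p^k (1−p)^(9−k) over k:
  k=7: C(9,7)·0.374^7·0.626^2 = 0.014440
  k=8: C(9,8)·0.374^8·0.626^1 = 0.002157
  k=9: C(9,9)·0.374^9·0.626^0 = 0.000143
Total = 0.016739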